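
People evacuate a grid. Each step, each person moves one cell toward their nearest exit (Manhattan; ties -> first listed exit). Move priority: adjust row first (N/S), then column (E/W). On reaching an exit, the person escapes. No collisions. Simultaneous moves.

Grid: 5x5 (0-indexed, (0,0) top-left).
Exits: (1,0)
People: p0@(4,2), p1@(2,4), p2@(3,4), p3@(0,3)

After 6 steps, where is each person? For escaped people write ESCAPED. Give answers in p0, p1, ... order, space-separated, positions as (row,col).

Step 1: p0:(4,2)->(3,2) | p1:(2,4)->(1,4) | p2:(3,4)->(2,4) | p3:(0,3)->(1,3)
Step 2: p0:(3,2)->(2,2) | p1:(1,4)->(1,3) | p2:(2,4)->(1,4) | p3:(1,3)->(1,2)
Step 3: p0:(2,2)->(1,2) | p1:(1,3)->(1,2) | p2:(1,4)->(1,3) | p3:(1,2)->(1,1)
Step 4: p0:(1,2)->(1,1) | p1:(1,2)->(1,1) | p2:(1,3)->(1,2) | p3:(1,1)->(1,0)->EXIT
Step 5: p0:(1,1)->(1,0)->EXIT | p1:(1,1)->(1,0)->EXIT | p2:(1,2)->(1,1) | p3:escaped
Step 6: p0:escaped | p1:escaped | p2:(1,1)->(1,0)->EXIT | p3:escaped

ESCAPED ESCAPED ESCAPED ESCAPED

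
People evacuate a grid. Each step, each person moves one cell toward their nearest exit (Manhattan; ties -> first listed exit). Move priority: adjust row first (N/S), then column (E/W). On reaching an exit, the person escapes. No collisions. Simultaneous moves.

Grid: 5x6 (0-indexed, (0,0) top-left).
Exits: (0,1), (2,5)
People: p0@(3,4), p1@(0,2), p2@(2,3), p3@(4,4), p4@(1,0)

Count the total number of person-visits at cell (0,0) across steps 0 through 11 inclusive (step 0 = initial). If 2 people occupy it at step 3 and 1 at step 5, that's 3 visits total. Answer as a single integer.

Answer: 1

Derivation:
Step 0: p0@(3,4) p1@(0,2) p2@(2,3) p3@(4,4) p4@(1,0) -> at (0,0): 0 [-], cum=0
Step 1: p0@(2,4) p1@ESC p2@(2,4) p3@(3,4) p4@(0,0) -> at (0,0): 1 [p4], cum=1
Step 2: p0@ESC p1@ESC p2@ESC p3@(2,4) p4@ESC -> at (0,0): 0 [-], cum=1
Step 3: p0@ESC p1@ESC p2@ESC p3@ESC p4@ESC -> at (0,0): 0 [-], cum=1
Total visits = 1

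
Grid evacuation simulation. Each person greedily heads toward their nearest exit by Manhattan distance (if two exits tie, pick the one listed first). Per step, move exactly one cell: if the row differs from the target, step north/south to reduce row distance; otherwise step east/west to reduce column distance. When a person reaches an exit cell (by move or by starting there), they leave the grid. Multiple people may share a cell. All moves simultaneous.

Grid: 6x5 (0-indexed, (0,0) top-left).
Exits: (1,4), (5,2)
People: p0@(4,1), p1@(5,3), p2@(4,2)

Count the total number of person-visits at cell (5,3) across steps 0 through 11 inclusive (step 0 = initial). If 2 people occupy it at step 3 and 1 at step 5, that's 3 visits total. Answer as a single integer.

Step 0: p0@(4,1) p1@(5,3) p2@(4,2) -> at (5,3): 1 [p1], cum=1
Step 1: p0@(5,1) p1@ESC p2@ESC -> at (5,3): 0 [-], cum=1
Step 2: p0@ESC p1@ESC p2@ESC -> at (5,3): 0 [-], cum=1
Total visits = 1

Answer: 1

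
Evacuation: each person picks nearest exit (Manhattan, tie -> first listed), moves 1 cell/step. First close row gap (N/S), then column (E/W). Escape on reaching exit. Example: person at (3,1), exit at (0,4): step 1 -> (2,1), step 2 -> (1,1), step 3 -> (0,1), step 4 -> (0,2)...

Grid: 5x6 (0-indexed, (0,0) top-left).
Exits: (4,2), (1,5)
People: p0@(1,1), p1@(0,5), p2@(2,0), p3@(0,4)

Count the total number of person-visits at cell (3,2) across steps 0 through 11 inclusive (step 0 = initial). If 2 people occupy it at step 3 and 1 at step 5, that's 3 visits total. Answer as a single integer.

Step 0: p0@(1,1) p1@(0,5) p2@(2,0) p3@(0,4) -> at (3,2): 0 [-], cum=0
Step 1: p0@(2,1) p1@ESC p2@(3,0) p3@(1,4) -> at (3,2): 0 [-], cum=0
Step 2: p0@(3,1) p1@ESC p2@(4,0) p3@ESC -> at (3,2): 0 [-], cum=0
Step 3: p0@(4,1) p1@ESC p2@(4,1) p3@ESC -> at (3,2): 0 [-], cum=0
Step 4: p0@ESC p1@ESC p2@ESC p3@ESC -> at (3,2): 0 [-], cum=0
Total visits = 0

Answer: 0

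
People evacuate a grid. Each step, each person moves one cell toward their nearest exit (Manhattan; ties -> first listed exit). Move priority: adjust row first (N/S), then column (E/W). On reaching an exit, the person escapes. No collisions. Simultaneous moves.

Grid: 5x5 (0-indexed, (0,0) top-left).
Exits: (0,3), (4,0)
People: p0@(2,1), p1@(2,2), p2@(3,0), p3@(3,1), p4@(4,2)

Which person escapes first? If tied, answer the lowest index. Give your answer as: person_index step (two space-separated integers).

Step 1: p0:(2,1)->(3,1) | p1:(2,2)->(1,2) | p2:(3,0)->(4,0)->EXIT | p3:(3,1)->(4,1) | p4:(4,2)->(4,1)
Step 2: p0:(3,1)->(4,1) | p1:(1,2)->(0,2) | p2:escaped | p3:(4,1)->(4,0)->EXIT | p4:(4,1)->(4,0)->EXIT
Step 3: p0:(4,1)->(4,0)->EXIT | p1:(0,2)->(0,3)->EXIT | p2:escaped | p3:escaped | p4:escaped
Exit steps: [3, 3, 1, 2, 2]
First to escape: p2 at step 1

Answer: 2 1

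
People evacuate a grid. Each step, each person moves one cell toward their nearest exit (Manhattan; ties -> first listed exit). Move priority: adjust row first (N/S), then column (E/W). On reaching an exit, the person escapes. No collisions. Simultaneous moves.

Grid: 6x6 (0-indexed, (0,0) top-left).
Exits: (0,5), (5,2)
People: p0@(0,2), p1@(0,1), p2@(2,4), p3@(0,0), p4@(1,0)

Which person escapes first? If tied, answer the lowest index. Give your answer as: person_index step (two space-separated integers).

Answer: 0 3

Derivation:
Step 1: p0:(0,2)->(0,3) | p1:(0,1)->(0,2) | p2:(2,4)->(1,4) | p3:(0,0)->(0,1) | p4:(1,0)->(0,0)
Step 2: p0:(0,3)->(0,4) | p1:(0,2)->(0,3) | p2:(1,4)->(0,4) | p3:(0,1)->(0,2) | p4:(0,0)->(0,1)
Step 3: p0:(0,4)->(0,5)->EXIT | p1:(0,3)->(0,4) | p2:(0,4)->(0,5)->EXIT | p3:(0,2)->(0,3) | p4:(0,1)->(0,2)
Step 4: p0:escaped | p1:(0,4)->(0,5)->EXIT | p2:escaped | p3:(0,3)->(0,4) | p4:(0,2)->(0,3)
Step 5: p0:escaped | p1:escaped | p2:escaped | p3:(0,4)->(0,5)->EXIT | p4:(0,3)->(0,4)
Step 6: p0:escaped | p1:escaped | p2:escaped | p3:escaped | p4:(0,4)->(0,5)->EXIT
Exit steps: [3, 4, 3, 5, 6]
First to escape: p0 at step 3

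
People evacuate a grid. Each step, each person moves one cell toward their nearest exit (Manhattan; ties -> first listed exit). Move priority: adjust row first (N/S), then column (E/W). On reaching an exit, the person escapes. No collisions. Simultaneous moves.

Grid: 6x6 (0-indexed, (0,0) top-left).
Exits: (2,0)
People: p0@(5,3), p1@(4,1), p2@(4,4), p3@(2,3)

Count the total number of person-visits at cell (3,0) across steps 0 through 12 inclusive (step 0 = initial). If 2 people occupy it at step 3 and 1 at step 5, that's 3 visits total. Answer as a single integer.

Answer: 0

Derivation:
Step 0: p0@(5,3) p1@(4,1) p2@(4,4) p3@(2,3) -> at (3,0): 0 [-], cum=0
Step 1: p0@(4,3) p1@(3,1) p2@(3,4) p3@(2,2) -> at (3,0): 0 [-], cum=0
Step 2: p0@(3,3) p1@(2,1) p2@(2,4) p3@(2,1) -> at (3,0): 0 [-], cum=0
Step 3: p0@(2,3) p1@ESC p2@(2,3) p3@ESC -> at (3,0): 0 [-], cum=0
Step 4: p0@(2,2) p1@ESC p2@(2,2) p3@ESC -> at (3,0): 0 [-], cum=0
Step 5: p0@(2,1) p1@ESC p2@(2,1) p3@ESC -> at (3,0): 0 [-], cum=0
Step 6: p0@ESC p1@ESC p2@ESC p3@ESC -> at (3,0): 0 [-], cum=0
Total visits = 0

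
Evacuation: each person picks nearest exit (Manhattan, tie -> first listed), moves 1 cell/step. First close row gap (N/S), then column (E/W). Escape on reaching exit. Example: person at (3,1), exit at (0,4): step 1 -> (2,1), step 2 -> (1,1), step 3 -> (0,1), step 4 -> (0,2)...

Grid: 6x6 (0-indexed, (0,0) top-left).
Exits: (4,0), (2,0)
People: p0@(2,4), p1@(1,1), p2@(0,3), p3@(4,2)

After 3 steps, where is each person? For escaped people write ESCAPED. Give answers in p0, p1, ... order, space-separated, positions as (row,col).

Step 1: p0:(2,4)->(2,3) | p1:(1,1)->(2,1) | p2:(0,3)->(1,3) | p3:(4,2)->(4,1)
Step 2: p0:(2,3)->(2,2) | p1:(2,1)->(2,0)->EXIT | p2:(1,3)->(2,3) | p3:(4,1)->(4,0)->EXIT
Step 3: p0:(2,2)->(2,1) | p1:escaped | p2:(2,3)->(2,2) | p3:escaped

(2,1) ESCAPED (2,2) ESCAPED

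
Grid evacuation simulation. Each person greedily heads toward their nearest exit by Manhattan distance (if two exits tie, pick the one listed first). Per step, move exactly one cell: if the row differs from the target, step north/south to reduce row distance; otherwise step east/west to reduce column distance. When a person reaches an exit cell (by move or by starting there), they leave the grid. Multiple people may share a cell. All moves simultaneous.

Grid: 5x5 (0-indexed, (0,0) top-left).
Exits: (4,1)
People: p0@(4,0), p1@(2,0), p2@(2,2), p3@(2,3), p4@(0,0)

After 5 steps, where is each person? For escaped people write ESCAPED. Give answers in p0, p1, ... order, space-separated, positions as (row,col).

Step 1: p0:(4,0)->(4,1)->EXIT | p1:(2,0)->(3,0) | p2:(2,2)->(3,2) | p3:(2,3)->(3,3) | p4:(0,0)->(1,0)
Step 2: p0:escaped | p1:(3,0)->(4,0) | p2:(3,2)->(4,2) | p3:(3,3)->(4,3) | p4:(1,0)->(2,0)
Step 3: p0:escaped | p1:(4,0)->(4,1)->EXIT | p2:(4,2)->(4,1)->EXIT | p3:(4,3)->(4,2) | p4:(2,0)->(3,0)
Step 4: p0:escaped | p1:escaped | p2:escaped | p3:(4,2)->(4,1)->EXIT | p4:(3,0)->(4,0)
Step 5: p0:escaped | p1:escaped | p2:escaped | p3:escaped | p4:(4,0)->(4,1)->EXIT

ESCAPED ESCAPED ESCAPED ESCAPED ESCAPED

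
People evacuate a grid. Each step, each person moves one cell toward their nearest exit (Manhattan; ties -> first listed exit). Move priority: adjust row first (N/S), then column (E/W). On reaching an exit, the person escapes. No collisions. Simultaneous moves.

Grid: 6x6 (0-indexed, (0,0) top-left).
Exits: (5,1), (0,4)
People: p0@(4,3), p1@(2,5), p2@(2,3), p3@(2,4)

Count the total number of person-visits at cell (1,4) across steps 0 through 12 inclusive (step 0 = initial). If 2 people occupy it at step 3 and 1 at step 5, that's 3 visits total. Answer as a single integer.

Step 0: p0@(4,3) p1@(2,5) p2@(2,3) p3@(2,4) -> at (1,4): 0 [-], cum=0
Step 1: p0@(5,3) p1@(1,5) p2@(1,3) p3@(1,4) -> at (1,4): 1 [p3], cum=1
Step 2: p0@(5,2) p1@(0,5) p2@(0,3) p3@ESC -> at (1,4): 0 [-], cum=1
Step 3: p0@ESC p1@ESC p2@ESC p3@ESC -> at (1,4): 0 [-], cum=1
Total visits = 1

Answer: 1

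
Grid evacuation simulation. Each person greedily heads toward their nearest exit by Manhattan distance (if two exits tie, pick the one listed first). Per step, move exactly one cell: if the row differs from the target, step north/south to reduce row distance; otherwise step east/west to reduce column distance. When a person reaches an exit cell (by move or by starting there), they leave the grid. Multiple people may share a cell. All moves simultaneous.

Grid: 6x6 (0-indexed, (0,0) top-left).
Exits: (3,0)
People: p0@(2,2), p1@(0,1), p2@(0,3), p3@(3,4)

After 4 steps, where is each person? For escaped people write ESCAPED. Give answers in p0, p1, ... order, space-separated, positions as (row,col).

Step 1: p0:(2,2)->(3,2) | p1:(0,1)->(1,1) | p2:(0,3)->(1,3) | p3:(3,4)->(3,3)
Step 2: p0:(3,2)->(3,1) | p1:(1,1)->(2,1) | p2:(1,3)->(2,3) | p3:(3,3)->(3,2)
Step 3: p0:(3,1)->(3,0)->EXIT | p1:(2,1)->(3,1) | p2:(2,3)->(3,3) | p3:(3,2)->(3,1)
Step 4: p0:escaped | p1:(3,1)->(3,0)->EXIT | p2:(3,3)->(3,2) | p3:(3,1)->(3,0)->EXIT

ESCAPED ESCAPED (3,2) ESCAPED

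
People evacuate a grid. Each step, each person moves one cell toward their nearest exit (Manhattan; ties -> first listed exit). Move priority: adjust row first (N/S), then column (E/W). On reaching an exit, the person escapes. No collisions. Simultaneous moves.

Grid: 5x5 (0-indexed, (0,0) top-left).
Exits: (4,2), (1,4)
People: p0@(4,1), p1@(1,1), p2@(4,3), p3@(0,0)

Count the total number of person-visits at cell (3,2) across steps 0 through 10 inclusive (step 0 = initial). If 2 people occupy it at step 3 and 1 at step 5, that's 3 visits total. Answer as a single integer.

Step 0: p0@(4,1) p1@(1,1) p2@(4,3) p3@(0,0) -> at (3,2): 0 [-], cum=0
Step 1: p0@ESC p1@(1,2) p2@ESC p3@(1,0) -> at (3,2): 0 [-], cum=0
Step 2: p0@ESC p1@(1,3) p2@ESC p3@(1,1) -> at (3,2): 0 [-], cum=0
Step 3: p0@ESC p1@ESC p2@ESC p3@(1,2) -> at (3,2): 0 [-], cum=0
Step 4: p0@ESC p1@ESC p2@ESC p3@(1,3) -> at (3,2): 0 [-], cum=0
Step 5: p0@ESC p1@ESC p2@ESC p3@ESC -> at (3,2): 0 [-], cum=0
Total visits = 0

Answer: 0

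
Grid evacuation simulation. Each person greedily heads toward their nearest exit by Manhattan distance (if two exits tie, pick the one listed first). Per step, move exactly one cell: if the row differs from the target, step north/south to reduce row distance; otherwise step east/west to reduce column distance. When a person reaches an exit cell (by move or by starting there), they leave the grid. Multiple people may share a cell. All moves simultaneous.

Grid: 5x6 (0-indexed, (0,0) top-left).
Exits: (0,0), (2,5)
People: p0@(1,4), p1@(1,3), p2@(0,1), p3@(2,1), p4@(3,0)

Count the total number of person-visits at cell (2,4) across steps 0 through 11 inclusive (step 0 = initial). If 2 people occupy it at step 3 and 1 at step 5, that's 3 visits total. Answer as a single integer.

Answer: 2

Derivation:
Step 0: p0@(1,4) p1@(1,3) p2@(0,1) p3@(2,1) p4@(3,0) -> at (2,4): 0 [-], cum=0
Step 1: p0@(2,4) p1@(2,3) p2@ESC p3@(1,1) p4@(2,0) -> at (2,4): 1 [p0], cum=1
Step 2: p0@ESC p1@(2,4) p2@ESC p3@(0,1) p4@(1,0) -> at (2,4): 1 [p1], cum=2
Step 3: p0@ESC p1@ESC p2@ESC p3@ESC p4@ESC -> at (2,4): 0 [-], cum=2
Total visits = 2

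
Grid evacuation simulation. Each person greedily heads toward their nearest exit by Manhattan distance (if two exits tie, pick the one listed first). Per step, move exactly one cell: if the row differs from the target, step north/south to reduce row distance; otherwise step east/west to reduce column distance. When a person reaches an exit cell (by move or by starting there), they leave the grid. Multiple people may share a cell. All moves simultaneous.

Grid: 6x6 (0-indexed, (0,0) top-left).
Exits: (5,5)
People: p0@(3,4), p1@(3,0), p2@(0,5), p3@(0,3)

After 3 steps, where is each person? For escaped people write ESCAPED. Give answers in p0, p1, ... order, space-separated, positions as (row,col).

Step 1: p0:(3,4)->(4,4) | p1:(3,0)->(4,0) | p2:(0,5)->(1,5) | p3:(0,3)->(1,3)
Step 2: p0:(4,4)->(5,4) | p1:(4,0)->(5,0) | p2:(1,5)->(2,5) | p3:(1,3)->(2,3)
Step 3: p0:(5,4)->(5,5)->EXIT | p1:(5,0)->(5,1) | p2:(2,5)->(3,5) | p3:(2,3)->(3,3)

ESCAPED (5,1) (3,5) (3,3)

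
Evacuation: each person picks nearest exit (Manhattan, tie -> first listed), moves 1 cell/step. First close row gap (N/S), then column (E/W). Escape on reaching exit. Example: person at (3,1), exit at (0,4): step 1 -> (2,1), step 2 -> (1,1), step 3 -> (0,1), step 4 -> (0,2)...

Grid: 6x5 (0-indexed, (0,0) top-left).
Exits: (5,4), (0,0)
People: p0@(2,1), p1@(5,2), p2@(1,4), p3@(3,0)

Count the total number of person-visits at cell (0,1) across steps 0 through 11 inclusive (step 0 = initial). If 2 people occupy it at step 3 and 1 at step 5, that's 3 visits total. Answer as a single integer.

Answer: 1

Derivation:
Step 0: p0@(2,1) p1@(5,2) p2@(1,4) p3@(3,0) -> at (0,1): 0 [-], cum=0
Step 1: p0@(1,1) p1@(5,3) p2@(2,4) p3@(2,0) -> at (0,1): 0 [-], cum=0
Step 2: p0@(0,1) p1@ESC p2@(3,4) p3@(1,0) -> at (0,1): 1 [p0], cum=1
Step 3: p0@ESC p1@ESC p2@(4,4) p3@ESC -> at (0,1): 0 [-], cum=1
Step 4: p0@ESC p1@ESC p2@ESC p3@ESC -> at (0,1): 0 [-], cum=1
Total visits = 1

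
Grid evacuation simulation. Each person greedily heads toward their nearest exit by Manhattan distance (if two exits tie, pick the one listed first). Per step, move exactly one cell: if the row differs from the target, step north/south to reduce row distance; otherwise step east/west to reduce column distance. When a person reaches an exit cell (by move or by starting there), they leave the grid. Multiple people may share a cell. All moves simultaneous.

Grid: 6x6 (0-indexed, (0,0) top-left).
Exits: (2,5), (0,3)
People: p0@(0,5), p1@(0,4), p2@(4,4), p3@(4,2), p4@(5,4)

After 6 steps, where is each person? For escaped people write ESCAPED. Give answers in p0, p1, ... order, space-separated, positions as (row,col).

Step 1: p0:(0,5)->(1,5) | p1:(0,4)->(0,3)->EXIT | p2:(4,4)->(3,4) | p3:(4,2)->(3,2) | p4:(5,4)->(4,4)
Step 2: p0:(1,5)->(2,5)->EXIT | p1:escaped | p2:(3,4)->(2,4) | p3:(3,2)->(2,2) | p4:(4,4)->(3,4)
Step 3: p0:escaped | p1:escaped | p2:(2,4)->(2,5)->EXIT | p3:(2,2)->(2,3) | p4:(3,4)->(2,4)
Step 4: p0:escaped | p1:escaped | p2:escaped | p3:(2,3)->(2,4) | p4:(2,4)->(2,5)->EXIT
Step 5: p0:escaped | p1:escaped | p2:escaped | p3:(2,4)->(2,5)->EXIT | p4:escaped

ESCAPED ESCAPED ESCAPED ESCAPED ESCAPED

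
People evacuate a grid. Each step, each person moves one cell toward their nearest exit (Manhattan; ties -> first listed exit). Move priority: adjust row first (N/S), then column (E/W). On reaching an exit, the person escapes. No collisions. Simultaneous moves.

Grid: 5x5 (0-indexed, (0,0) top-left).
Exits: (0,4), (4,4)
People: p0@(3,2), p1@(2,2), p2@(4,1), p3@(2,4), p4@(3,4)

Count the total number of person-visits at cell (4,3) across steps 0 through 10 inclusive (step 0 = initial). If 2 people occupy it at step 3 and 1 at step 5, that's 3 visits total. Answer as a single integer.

Step 0: p0@(3,2) p1@(2,2) p2@(4,1) p3@(2,4) p4@(3,4) -> at (4,3): 0 [-], cum=0
Step 1: p0@(4,2) p1@(1,2) p2@(4,2) p3@(1,4) p4@ESC -> at (4,3): 0 [-], cum=0
Step 2: p0@(4,3) p1@(0,2) p2@(4,3) p3@ESC p4@ESC -> at (4,3): 2 [p0,p2], cum=2
Step 3: p0@ESC p1@(0,3) p2@ESC p3@ESC p4@ESC -> at (4,3): 0 [-], cum=2
Step 4: p0@ESC p1@ESC p2@ESC p3@ESC p4@ESC -> at (4,3): 0 [-], cum=2
Total visits = 2

Answer: 2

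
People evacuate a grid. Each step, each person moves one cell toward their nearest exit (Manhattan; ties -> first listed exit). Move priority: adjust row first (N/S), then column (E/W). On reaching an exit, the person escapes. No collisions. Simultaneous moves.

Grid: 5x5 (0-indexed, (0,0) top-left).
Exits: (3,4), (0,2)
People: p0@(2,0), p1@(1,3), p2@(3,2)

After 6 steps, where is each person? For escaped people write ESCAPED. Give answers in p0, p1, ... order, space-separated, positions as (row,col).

Step 1: p0:(2,0)->(1,0) | p1:(1,3)->(0,3) | p2:(3,2)->(3,3)
Step 2: p0:(1,0)->(0,0) | p1:(0,3)->(0,2)->EXIT | p2:(3,3)->(3,4)->EXIT
Step 3: p0:(0,0)->(0,1) | p1:escaped | p2:escaped
Step 4: p0:(0,1)->(0,2)->EXIT | p1:escaped | p2:escaped

ESCAPED ESCAPED ESCAPED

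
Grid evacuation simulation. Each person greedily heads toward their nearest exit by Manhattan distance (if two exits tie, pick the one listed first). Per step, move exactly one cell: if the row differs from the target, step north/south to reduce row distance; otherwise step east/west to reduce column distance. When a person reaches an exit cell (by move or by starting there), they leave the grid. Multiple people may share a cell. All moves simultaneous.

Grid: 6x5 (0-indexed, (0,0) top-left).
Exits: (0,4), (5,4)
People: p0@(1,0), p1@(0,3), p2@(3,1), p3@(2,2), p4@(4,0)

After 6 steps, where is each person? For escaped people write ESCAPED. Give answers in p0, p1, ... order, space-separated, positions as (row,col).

Step 1: p0:(1,0)->(0,0) | p1:(0,3)->(0,4)->EXIT | p2:(3,1)->(4,1) | p3:(2,2)->(1,2) | p4:(4,0)->(5,0)
Step 2: p0:(0,0)->(0,1) | p1:escaped | p2:(4,1)->(5,1) | p3:(1,2)->(0,2) | p4:(5,0)->(5,1)
Step 3: p0:(0,1)->(0,2) | p1:escaped | p2:(5,1)->(5,2) | p3:(0,2)->(0,3) | p4:(5,1)->(5,2)
Step 4: p0:(0,2)->(0,3) | p1:escaped | p2:(5,2)->(5,3) | p3:(0,3)->(0,4)->EXIT | p4:(5,2)->(5,3)
Step 5: p0:(0,3)->(0,4)->EXIT | p1:escaped | p2:(5,3)->(5,4)->EXIT | p3:escaped | p4:(5,3)->(5,4)->EXIT

ESCAPED ESCAPED ESCAPED ESCAPED ESCAPED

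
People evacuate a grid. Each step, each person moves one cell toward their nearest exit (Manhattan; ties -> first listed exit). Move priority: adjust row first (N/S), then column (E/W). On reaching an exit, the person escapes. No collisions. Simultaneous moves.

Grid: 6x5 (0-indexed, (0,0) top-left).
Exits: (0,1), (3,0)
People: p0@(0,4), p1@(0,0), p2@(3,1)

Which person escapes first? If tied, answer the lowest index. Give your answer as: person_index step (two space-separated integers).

Answer: 1 1

Derivation:
Step 1: p0:(0,4)->(0,3) | p1:(0,0)->(0,1)->EXIT | p2:(3,1)->(3,0)->EXIT
Step 2: p0:(0,3)->(0,2) | p1:escaped | p2:escaped
Step 3: p0:(0,2)->(0,1)->EXIT | p1:escaped | p2:escaped
Exit steps: [3, 1, 1]
First to escape: p1 at step 1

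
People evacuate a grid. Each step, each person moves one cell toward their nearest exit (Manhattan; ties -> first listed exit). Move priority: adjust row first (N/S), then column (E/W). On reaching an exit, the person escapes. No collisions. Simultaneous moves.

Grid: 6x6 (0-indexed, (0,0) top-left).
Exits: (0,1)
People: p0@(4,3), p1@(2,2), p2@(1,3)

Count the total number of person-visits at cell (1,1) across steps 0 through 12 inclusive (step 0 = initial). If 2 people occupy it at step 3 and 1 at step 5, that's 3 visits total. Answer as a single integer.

Step 0: p0@(4,3) p1@(2,2) p2@(1,3) -> at (1,1): 0 [-], cum=0
Step 1: p0@(3,3) p1@(1,2) p2@(0,3) -> at (1,1): 0 [-], cum=0
Step 2: p0@(2,3) p1@(0,2) p2@(0,2) -> at (1,1): 0 [-], cum=0
Step 3: p0@(1,3) p1@ESC p2@ESC -> at (1,1): 0 [-], cum=0
Step 4: p0@(0,3) p1@ESC p2@ESC -> at (1,1): 0 [-], cum=0
Step 5: p0@(0,2) p1@ESC p2@ESC -> at (1,1): 0 [-], cum=0
Step 6: p0@ESC p1@ESC p2@ESC -> at (1,1): 0 [-], cum=0
Total visits = 0

Answer: 0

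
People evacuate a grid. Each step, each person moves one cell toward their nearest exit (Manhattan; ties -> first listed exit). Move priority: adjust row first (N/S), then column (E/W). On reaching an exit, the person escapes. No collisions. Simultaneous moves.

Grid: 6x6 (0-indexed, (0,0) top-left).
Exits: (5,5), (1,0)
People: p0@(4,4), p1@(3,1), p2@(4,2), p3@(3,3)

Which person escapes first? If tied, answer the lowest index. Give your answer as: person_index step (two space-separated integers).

Step 1: p0:(4,4)->(5,4) | p1:(3,1)->(2,1) | p2:(4,2)->(5,2) | p3:(3,3)->(4,3)
Step 2: p0:(5,4)->(5,5)->EXIT | p1:(2,1)->(1,1) | p2:(5,2)->(5,3) | p3:(4,3)->(5,3)
Step 3: p0:escaped | p1:(1,1)->(1,0)->EXIT | p2:(5,3)->(5,4) | p3:(5,3)->(5,4)
Step 4: p0:escaped | p1:escaped | p2:(5,4)->(5,5)->EXIT | p3:(5,4)->(5,5)->EXIT
Exit steps: [2, 3, 4, 4]
First to escape: p0 at step 2

Answer: 0 2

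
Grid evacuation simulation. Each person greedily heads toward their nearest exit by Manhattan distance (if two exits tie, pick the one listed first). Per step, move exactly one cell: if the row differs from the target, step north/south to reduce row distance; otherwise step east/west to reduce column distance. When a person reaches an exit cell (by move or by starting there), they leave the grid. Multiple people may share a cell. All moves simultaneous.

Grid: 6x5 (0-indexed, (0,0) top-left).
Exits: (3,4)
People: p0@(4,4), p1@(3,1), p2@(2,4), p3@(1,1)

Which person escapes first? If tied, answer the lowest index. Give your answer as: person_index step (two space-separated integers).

Step 1: p0:(4,4)->(3,4)->EXIT | p1:(3,1)->(3,2) | p2:(2,4)->(3,4)->EXIT | p3:(1,1)->(2,1)
Step 2: p0:escaped | p1:(3,2)->(3,3) | p2:escaped | p3:(2,1)->(3,1)
Step 3: p0:escaped | p1:(3,3)->(3,4)->EXIT | p2:escaped | p3:(3,1)->(3,2)
Step 4: p0:escaped | p1:escaped | p2:escaped | p3:(3,2)->(3,3)
Step 5: p0:escaped | p1:escaped | p2:escaped | p3:(3,3)->(3,4)->EXIT
Exit steps: [1, 3, 1, 5]
First to escape: p0 at step 1

Answer: 0 1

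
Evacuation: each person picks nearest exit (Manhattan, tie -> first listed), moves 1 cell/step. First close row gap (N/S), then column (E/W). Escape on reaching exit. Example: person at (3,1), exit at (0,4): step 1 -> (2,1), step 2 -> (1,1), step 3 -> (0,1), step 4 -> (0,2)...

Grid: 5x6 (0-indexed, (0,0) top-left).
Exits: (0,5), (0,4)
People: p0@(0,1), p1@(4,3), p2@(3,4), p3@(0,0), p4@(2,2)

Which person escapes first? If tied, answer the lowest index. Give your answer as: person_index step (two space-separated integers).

Step 1: p0:(0,1)->(0,2) | p1:(4,3)->(3,3) | p2:(3,4)->(2,4) | p3:(0,0)->(0,1) | p4:(2,2)->(1,2)
Step 2: p0:(0,2)->(0,3) | p1:(3,3)->(2,3) | p2:(2,4)->(1,4) | p3:(0,1)->(0,2) | p4:(1,2)->(0,2)
Step 3: p0:(0,3)->(0,4)->EXIT | p1:(2,3)->(1,3) | p2:(1,4)->(0,4)->EXIT | p3:(0,2)->(0,3) | p4:(0,2)->(0,3)
Step 4: p0:escaped | p1:(1,3)->(0,3) | p2:escaped | p3:(0,3)->(0,4)->EXIT | p4:(0,3)->(0,4)->EXIT
Step 5: p0:escaped | p1:(0,3)->(0,4)->EXIT | p2:escaped | p3:escaped | p4:escaped
Exit steps: [3, 5, 3, 4, 4]
First to escape: p0 at step 3

Answer: 0 3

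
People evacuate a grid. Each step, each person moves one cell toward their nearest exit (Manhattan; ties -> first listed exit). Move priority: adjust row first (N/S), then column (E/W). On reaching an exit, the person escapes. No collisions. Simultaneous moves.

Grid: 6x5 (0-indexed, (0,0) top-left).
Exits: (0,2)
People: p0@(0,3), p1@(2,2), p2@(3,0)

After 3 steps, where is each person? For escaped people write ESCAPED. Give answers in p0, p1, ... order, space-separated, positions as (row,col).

Step 1: p0:(0,3)->(0,2)->EXIT | p1:(2,2)->(1,2) | p2:(3,0)->(2,0)
Step 2: p0:escaped | p1:(1,2)->(0,2)->EXIT | p2:(2,0)->(1,0)
Step 3: p0:escaped | p1:escaped | p2:(1,0)->(0,0)

ESCAPED ESCAPED (0,0)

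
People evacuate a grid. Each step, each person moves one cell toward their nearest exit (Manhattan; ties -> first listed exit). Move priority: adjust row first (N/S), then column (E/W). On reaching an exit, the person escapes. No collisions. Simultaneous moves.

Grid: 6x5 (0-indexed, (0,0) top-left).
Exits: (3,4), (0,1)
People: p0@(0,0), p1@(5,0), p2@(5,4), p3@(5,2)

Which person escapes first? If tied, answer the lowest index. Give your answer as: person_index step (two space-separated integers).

Answer: 0 1

Derivation:
Step 1: p0:(0,0)->(0,1)->EXIT | p1:(5,0)->(4,0) | p2:(5,4)->(4,4) | p3:(5,2)->(4,2)
Step 2: p0:escaped | p1:(4,0)->(3,0) | p2:(4,4)->(3,4)->EXIT | p3:(4,2)->(3,2)
Step 3: p0:escaped | p1:(3,0)->(3,1) | p2:escaped | p3:(3,2)->(3,3)
Step 4: p0:escaped | p1:(3,1)->(3,2) | p2:escaped | p3:(3,3)->(3,4)->EXIT
Step 5: p0:escaped | p1:(3,2)->(3,3) | p2:escaped | p3:escaped
Step 6: p0:escaped | p1:(3,3)->(3,4)->EXIT | p2:escaped | p3:escaped
Exit steps: [1, 6, 2, 4]
First to escape: p0 at step 1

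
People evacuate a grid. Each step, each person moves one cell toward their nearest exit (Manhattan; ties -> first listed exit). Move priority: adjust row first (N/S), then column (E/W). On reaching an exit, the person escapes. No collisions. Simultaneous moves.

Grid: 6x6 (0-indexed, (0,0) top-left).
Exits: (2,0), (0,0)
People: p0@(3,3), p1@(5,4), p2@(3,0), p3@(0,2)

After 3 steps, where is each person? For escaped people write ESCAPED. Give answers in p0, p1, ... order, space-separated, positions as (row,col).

Step 1: p0:(3,3)->(2,3) | p1:(5,4)->(4,4) | p2:(3,0)->(2,0)->EXIT | p3:(0,2)->(0,1)
Step 2: p0:(2,3)->(2,2) | p1:(4,4)->(3,4) | p2:escaped | p3:(0,1)->(0,0)->EXIT
Step 3: p0:(2,2)->(2,1) | p1:(3,4)->(2,4) | p2:escaped | p3:escaped

(2,1) (2,4) ESCAPED ESCAPED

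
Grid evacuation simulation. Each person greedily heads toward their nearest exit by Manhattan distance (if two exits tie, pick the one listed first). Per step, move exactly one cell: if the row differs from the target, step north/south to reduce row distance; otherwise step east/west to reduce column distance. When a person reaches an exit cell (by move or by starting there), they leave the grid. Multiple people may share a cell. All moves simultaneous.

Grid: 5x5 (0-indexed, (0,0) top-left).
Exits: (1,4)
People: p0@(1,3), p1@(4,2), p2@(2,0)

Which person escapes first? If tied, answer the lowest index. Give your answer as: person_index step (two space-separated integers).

Answer: 0 1

Derivation:
Step 1: p0:(1,3)->(1,4)->EXIT | p1:(4,2)->(3,2) | p2:(2,0)->(1,0)
Step 2: p0:escaped | p1:(3,2)->(2,2) | p2:(1,0)->(1,1)
Step 3: p0:escaped | p1:(2,2)->(1,2) | p2:(1,1)->(1,2)
Step 4: p0:escaped | p1:(1,2)->(1,3) | p2:(1,2)->(1,3)
Step 5: p0:escaped | p1:(1,3)->(1,4)->EXIT | p2:(1,3)->(1,4)->EXIT
Exit steps: [1, 5, 5]
First to escape: p0 at step 1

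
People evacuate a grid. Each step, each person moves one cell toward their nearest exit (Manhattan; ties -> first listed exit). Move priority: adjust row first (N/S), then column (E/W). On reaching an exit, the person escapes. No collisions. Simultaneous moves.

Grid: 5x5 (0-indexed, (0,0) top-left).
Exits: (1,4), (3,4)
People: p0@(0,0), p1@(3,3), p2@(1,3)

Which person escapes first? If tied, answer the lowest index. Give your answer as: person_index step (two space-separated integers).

Answer: 1 1

Derivation:
Step 1: p0:(0,0)->(1,0) | p1:(3,3)->(3,4)->EXIT | p2:(1,3)->(1,4)->EXIT
Step 2: p0:(1,0)->(1,1) | p1:escaped | p2:escaped
Step 3: p0:(1,1)->(1,2) | p1:escaped | p2:escaped
Step 4: p0:(1,2)->(1,3) | p1:escaped | p2:escaped
Step 5: p0:(1,3)->(1,4)->EXIT | p1:escaped | p2:escaped
Exit steps: [5, 1, 1]
First to escape: p1 at step 1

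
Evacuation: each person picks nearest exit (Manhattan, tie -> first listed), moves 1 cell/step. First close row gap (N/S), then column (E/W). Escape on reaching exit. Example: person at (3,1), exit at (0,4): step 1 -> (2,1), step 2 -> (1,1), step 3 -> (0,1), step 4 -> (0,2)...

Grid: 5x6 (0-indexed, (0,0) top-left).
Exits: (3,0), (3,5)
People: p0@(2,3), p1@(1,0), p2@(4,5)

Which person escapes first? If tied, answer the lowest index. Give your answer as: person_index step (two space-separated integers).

Answer: 2 1

Derivation:
Step 1: p0:(2,3)->(3,3) | p1:(1,0)->(2,0) | p2:(4,5)->(3,5)->EXIT
Step 2: p0:(3,3)->(3,4) | p1:(2,0)->(3,0)->EXIT | p2:escaped
Step 3: p0:(3,4)->(3,5)->EXIT | p1:escaped | p2:escaped
Exit steps: [3, 2, 1]
First to escape: p2 at step 1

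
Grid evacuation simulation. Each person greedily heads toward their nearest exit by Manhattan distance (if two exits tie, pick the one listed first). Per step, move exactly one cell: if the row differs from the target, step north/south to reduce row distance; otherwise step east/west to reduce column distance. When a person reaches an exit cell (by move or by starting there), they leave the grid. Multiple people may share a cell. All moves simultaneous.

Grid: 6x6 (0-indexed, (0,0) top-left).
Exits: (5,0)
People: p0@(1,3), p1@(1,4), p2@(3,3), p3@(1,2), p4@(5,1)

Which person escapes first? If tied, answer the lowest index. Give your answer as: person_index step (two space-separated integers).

Answer: 4 1

Derivation:
Step 1: p0:(1,3)->(2,3) | p1:(1,4)->(2,4) | p2:(3,3)->(4,3) | p3:(1,2)->(2,2) | p4:(5,1)->(5,0)->EXIT
Step 2: p0:(2,3)->(3,3) | p1:(2,4)->(3,4) | p2:(4,3)->(5,3) | p3:(2,2)->(3,2) | p4:escaped
Step 3: p0:(3,3)->(4,3) | p1:(3,4)->(4,4) | p2:(5,3)->(5,2) | p3:(3,2)->(4,2) | p4:escaped
Step 4: p0:(4,3)->(5,3) | p1:(4,4)->(5,4) | p2:(5,2)->(5,1) | p3:(4,2)->(5,2) | p4:escaped
Step 5: p0:(5,3)->(5,2) | p1:(5,4)->(5,3) | p2:(5,1)->(5,0)->EXIT | p3:(5,2)->(5,1) | p4:escaped
Step 6: p0:(5,2)->(5,1) | p1:(5,3)->(5,2) | p2:escaped | p3:(5,1)->(5,0)->EXIT | p4:escaped
Step 7: p0:(5,1)->(5,0)->EXIT | p1:(5,2)->(5,1) | p2:escaped | p3:escaped | p4:escaped
Step 8: p0:escaped | p1:(5,1)->(5,0)->EXIT | p2:escaped | p3:escaped | p4:escaped
Exit steps: [7, 8, 5, 6, 1]
First to escape: p4 at step 1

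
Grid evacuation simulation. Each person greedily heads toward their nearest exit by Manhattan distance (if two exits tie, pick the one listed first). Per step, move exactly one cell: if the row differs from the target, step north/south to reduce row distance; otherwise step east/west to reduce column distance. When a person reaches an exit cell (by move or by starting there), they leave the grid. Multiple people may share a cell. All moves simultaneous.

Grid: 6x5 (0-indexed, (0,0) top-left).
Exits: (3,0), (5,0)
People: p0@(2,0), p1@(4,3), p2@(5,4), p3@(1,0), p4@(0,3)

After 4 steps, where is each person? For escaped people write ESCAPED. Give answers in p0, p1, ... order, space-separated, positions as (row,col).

Step 1: p0:(2,0)->(3,0)->EXIT | p1:(4,3)->(3,3) | p2:(5,4)->(5,3) | p3:(1,0)->(2,0) | p4:(0,3)->(1,3)
Step 2: p0:escaped | p1:(3,3)->(3,2) | p2:(5,3)->(5,2) | p3:(2,0)->(3,0)->EXIT | p4:(1,3)->(2,3)
Step 3: p0:escaped | p1:(3,2)->(3,1) | p2:(5,2)->(5,1) | p3:escaped | p4:(2,3)->(3,3)
Step 4: p0:escaped | p1:(3,1)->(3,0)->EXIT | p2:(5,1)->(5,0)->EXIT | p3:escaped | p4:(3,3)->(3,2)

ESCAPED ESCAPED ESCAPED ESCAPED (3,2)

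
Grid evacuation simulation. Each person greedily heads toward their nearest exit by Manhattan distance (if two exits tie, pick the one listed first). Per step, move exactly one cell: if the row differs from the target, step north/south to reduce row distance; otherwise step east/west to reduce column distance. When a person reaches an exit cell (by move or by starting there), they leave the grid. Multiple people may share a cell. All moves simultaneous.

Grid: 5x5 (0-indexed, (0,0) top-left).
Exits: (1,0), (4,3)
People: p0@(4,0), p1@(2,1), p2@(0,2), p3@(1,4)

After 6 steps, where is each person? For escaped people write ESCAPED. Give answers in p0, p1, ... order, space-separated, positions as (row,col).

Step 1: p0:(4,0)->(3,0) | p1:(2,1)->(1,1) | p2:(0,2)->(1,2) | p3:(1,4)->(1,3)
Step 2: p0:(3,0)->(2,0) | p1:(1,1)->(1,0)->EXIT | p2:(1,2)->(1,1) | p3:(1,3)->(1,2)
Step 3: p0:(2,0)->(1,0)->EXIT | p1:escaped | p2:(1,1)->(1,0)->EXIT | p3:(1,2)->(1,1)
Step 4: p0:escaped | p1:escaped | p2:escaped | p3:(1,1)->(1,0)->EXIT

ESCAPED ESCAPED ESCAPED ESCAPED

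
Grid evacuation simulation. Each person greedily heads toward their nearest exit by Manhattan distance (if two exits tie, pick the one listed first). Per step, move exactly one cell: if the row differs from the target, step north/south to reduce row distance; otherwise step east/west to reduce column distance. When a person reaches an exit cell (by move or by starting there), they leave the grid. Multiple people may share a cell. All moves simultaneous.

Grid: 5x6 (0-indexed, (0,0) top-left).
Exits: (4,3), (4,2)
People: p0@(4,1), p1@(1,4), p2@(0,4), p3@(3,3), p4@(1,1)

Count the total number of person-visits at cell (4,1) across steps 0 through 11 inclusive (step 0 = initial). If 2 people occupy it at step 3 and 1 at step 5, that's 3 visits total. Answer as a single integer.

Answer: 2

Derivation:
Step 0: p0@(4,1) p1@(1,4) p2@(0,4) p3@(3,3) p4@(1,1) -> at (4,1): 1 [p0], cum=1
Step 1: p0@ESC p1@(2,4) p2@(1,4) p3@ESC p4@(2,1) -> at (4,1): 0 [-], cum=1
Step 2: p0@ESC p1@(3,4) p2@(2,4) p3@ESC p4@(3,1) -> at (4,1): 0 [-], cum=1
Step 3: p0@ESC p1@(4,4) p2@(3,4) p3@ESC p4@(4,1) -> at (4,1): 1 [p4], cum=2
Step 4: p0@ESC p1@ESC p2@(4,4) p3@ESC p4@ESC -> at (4,1): 0 [-], cum=2
Step 5: p0@ESC p1@ESC p2@ESC p3@ESC p4@ESC -> at (4,1): 0 [-], cum=2
Total visits = 2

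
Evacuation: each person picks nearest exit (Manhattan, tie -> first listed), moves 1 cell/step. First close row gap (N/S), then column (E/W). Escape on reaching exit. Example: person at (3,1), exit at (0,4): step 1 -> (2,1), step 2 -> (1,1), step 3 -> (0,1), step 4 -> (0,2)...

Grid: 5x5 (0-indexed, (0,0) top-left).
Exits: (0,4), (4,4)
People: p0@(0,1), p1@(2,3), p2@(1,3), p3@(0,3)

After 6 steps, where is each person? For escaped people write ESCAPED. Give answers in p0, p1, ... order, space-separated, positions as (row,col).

Step 1: p0:(0,1)->(0,2) | p1:(2,3)->(1,3) | p2:(1,3)->(0,3) | p3:(0,3)->(0,4)->EXIT
Step 2: p0:(0,2)->(0,3) | p1:(1,3)->(0,3) | p2:(0,3)->(0,4)->EXIT | p3:escaped
Step 3: p0:(0,3)->(0,4)->EXIT | p1:(0,3)->(0,4)->EXIT | p2:escaped | p3:escaped

ESCAPED ESCAPED ESCAPED ESCAPED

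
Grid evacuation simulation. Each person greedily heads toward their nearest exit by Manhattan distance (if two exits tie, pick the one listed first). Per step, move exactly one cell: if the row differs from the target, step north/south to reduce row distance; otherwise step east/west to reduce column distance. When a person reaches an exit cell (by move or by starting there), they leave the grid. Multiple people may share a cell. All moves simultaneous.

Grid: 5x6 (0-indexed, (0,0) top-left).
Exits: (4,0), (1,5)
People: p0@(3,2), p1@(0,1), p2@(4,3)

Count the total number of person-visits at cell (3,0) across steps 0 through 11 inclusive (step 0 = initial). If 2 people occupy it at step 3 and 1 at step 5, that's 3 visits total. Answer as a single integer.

Step 0: p0@(3,2) p1@(0,1) p2@(4,3) -> at (3,0): 0 [-], cum=0
Step 1: p0@(4,2) p1@(1,1) p2@(4,2) -> at (3,0): 0 [-], cum=0
Step 2: p0@(4,1) p1@(2,1) p2@(4,1) -> at (3,0): 0 [-], cum=0
Step 3: p0@ESC p1@(3,1) p2@ESC -> at (3,0): 0 [-], cum=0
Step 4: p0@ESC p1@(4,1) p2@ESC -> at (3,0): 0 [-], cum=0
Step 5: p0@ESC p1@ESC p2@ESC -> at (3,0): 0 [-], cum=0
Total visits = 0

Answer: 0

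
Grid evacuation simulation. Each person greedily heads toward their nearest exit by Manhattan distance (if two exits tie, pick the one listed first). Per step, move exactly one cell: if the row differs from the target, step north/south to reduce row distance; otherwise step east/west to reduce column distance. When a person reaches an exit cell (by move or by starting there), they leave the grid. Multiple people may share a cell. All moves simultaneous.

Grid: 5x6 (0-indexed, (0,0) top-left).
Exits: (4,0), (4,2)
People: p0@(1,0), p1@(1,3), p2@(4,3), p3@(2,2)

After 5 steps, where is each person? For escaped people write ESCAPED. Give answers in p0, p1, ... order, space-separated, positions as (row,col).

Step 1: p0:(1,0)->(2,0) | p1:(1,3)->(2,3) | p2:(4,3)->(4,2)->EXIT | p3:(2,2)->(3,2)
Step 2: p0:(2,0)->(3,0) | p1:(2,3)->(3,3) | p2:escaped | p3:(3,2)->(4,2)->EXIT
Step 3: p0:(3,0)->(4,0)->EXIT | p1:(3,3)->(4,3) | p2:escaped | p3:escaped
Step 4: p0:escaped | p1:(4,3)->(4,2)->EXIT | p2:escaped | p3:escaped

ESCAPED ESCAPED ESCAPED ESCAPED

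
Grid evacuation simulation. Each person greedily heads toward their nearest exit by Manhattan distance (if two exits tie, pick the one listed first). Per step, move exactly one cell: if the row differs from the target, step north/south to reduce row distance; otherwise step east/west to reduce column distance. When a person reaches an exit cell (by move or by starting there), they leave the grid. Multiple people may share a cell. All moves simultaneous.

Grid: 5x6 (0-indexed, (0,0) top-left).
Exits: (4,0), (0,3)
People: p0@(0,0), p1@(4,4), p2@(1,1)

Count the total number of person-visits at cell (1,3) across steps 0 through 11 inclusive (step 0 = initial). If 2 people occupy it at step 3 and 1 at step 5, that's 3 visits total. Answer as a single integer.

Answer: 0

Derivation:
Step 0: p0@(0,0) p1@(4,4) p2@(1,1) -> at (1,3): 0 [-], cum=0
Step 1: p0@(0,1) p1@(4,3) p2@(0,1) -> at (1,3): 0 [-], cum=0
Step 2: p0@(0,2) p1@(4,2) p2@(0,2) -> at (1,3): 0 [-], cum=0
Step 3: p0@ESC p1@(4,1) p2@ESC -> at (1,3): 0 [-], cum=0
Step 4: p0@ESC p1@ESC p2@ESC -> at (1,3): 0 [-], cum=0
Total visits = 0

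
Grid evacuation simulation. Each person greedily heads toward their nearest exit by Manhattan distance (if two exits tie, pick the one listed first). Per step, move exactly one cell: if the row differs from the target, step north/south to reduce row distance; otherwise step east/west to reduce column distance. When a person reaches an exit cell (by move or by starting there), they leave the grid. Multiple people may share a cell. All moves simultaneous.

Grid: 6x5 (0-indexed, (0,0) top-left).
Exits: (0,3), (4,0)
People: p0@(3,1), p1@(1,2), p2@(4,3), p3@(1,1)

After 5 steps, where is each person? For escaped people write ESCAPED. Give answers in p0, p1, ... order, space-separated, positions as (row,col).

Step 1: p0:(3,1)->(4,1) | p1:(1,2)->(0,2) | p2:(4,3)->(4,2) | p3:(1,1)->(0,1)
Step 2: p0:(4,1)->(4,0)->EXIT | p1:(0,2)->(0,3)->EXIT | p2:(4,2)->(4,1) | p3:(0,1)->(0,2)
Step 3: p0:escaped | p1:escaped | p2:(4,1)->(4,0)->EXIT | p3:(0,2)->(0,3)->EXIT

ESCAPED ESCAPED ESCAPED ESCAPED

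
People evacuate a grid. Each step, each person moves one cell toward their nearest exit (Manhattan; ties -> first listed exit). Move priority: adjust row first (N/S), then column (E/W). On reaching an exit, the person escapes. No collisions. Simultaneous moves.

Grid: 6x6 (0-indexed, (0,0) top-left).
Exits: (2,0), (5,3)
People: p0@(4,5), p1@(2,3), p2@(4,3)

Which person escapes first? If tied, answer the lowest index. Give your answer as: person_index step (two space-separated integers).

Step 1: p0:(4,5)->(5,5) | p1:(2,3)->(2,2) | p2:(4,3)->(5,3)->EXIT
Step 2: p0:(5,5)->(5,4) | p1:(2,2)->(2,1) | p2:escaped
Step 3: p0:(5,4)->(5,3)->EXIT | p1:(2,1)->(2,0)->EXIT | p2:escaped
Exit steps: [3, 3, 1]
First to escape: p2 at step 1

Answer: 2 1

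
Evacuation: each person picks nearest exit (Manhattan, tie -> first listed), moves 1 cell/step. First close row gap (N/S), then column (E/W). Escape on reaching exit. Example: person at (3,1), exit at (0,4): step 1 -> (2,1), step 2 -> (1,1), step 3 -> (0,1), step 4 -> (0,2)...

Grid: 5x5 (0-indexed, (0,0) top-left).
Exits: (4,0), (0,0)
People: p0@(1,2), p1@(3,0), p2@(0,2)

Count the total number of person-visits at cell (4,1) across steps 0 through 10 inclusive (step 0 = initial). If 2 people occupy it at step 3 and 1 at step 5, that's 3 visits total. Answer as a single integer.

Answer: 0

Derivation:
Step 0: p0@(1,2) p1@(3,0) p2@(0,2) -> at (4,1): 0 [-], cum=0
Step 1: p0@(0,2) p1@ESC p2@(0,1) -> at (4,1): 0 [-], cum=0
Step 2: p0@(0,1) p1@ESC p2@ESC -> at (4,1): 0 [-], cum=0
Step 3: p0@ESC p1@ESC p2@ESC -> at (4,1): 0 [-], cum=0
Total visits = 0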